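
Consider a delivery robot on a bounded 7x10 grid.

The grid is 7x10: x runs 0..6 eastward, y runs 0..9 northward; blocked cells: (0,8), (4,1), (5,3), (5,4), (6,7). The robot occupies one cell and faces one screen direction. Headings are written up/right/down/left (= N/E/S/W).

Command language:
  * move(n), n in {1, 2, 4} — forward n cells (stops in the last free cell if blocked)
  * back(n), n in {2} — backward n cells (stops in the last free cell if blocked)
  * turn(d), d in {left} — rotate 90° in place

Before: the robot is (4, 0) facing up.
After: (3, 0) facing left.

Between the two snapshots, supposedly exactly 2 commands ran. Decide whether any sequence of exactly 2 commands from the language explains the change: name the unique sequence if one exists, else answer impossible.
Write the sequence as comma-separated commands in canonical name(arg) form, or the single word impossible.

turn(left), move(1)

key: order matters: swapping turn(left) and move(1) lands elsewhere
t0: (4, 0) facing up
t=1 turn(left) ⇒ (4, 0) facing left
t=2 move(1) ⇒ (3, 0) facing left
no rival 2-sequence matches.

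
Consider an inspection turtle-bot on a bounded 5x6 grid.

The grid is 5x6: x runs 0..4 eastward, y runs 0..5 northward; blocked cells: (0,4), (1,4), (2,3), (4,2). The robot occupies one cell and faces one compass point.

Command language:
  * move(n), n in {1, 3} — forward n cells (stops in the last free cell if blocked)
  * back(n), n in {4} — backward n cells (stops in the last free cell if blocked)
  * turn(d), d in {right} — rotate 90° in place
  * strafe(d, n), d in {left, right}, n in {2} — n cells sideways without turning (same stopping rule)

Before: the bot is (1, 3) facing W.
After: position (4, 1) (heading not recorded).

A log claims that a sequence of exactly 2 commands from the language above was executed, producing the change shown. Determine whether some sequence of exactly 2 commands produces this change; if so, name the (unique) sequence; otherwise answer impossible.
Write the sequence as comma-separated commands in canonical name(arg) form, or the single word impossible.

key: back(4) runs into the grid edge before its full distance
start: (1, 3) facing W
t=1 strafe(left, 2) ⇒ (1, 1) facing W
t=2 back(4) ⇒ (4, 1) facing W
no other 2-command option fits: unique.

strafe(left, 2), back(4)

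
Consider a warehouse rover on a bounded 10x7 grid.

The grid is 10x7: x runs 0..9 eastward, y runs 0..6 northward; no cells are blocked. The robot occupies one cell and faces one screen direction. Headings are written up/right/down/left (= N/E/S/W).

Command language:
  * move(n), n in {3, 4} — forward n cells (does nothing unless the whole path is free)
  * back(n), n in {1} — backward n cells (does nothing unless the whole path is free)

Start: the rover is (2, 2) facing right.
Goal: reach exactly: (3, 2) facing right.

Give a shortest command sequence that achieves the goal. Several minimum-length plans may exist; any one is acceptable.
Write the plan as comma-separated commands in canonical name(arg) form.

move(3), back(1), back(1)

initial: (2, 2) facing right
t=1 move(3) ⇒ (5, 2) facing right
t=2 back(1) ⇒ (4, 2) facing right
t=3 back(1) ⇒ (3, 2) facing right
shorter routes all fall short; 3 is best.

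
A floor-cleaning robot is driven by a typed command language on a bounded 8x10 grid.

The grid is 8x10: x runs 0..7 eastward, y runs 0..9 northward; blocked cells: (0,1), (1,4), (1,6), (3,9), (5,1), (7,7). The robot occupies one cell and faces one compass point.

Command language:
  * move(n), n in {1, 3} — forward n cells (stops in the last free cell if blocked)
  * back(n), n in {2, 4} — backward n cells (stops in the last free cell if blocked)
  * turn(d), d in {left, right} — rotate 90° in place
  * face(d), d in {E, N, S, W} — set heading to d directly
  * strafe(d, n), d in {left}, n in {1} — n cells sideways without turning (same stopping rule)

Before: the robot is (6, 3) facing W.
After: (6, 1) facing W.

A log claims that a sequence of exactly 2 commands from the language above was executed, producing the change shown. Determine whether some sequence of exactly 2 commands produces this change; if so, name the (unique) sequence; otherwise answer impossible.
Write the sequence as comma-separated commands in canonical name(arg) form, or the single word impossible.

key: still facing W at the end — nothing in the sequence rotates
initial: (6, 3) facing W
t=1 strafe(left, 1) ⇒ (6, 2) facing W
t=2 strafe(left, 1) ⇒ (6, 1) facing W
no rival 2-sequence matches.

strafe(left, 1), strafe(left, 1)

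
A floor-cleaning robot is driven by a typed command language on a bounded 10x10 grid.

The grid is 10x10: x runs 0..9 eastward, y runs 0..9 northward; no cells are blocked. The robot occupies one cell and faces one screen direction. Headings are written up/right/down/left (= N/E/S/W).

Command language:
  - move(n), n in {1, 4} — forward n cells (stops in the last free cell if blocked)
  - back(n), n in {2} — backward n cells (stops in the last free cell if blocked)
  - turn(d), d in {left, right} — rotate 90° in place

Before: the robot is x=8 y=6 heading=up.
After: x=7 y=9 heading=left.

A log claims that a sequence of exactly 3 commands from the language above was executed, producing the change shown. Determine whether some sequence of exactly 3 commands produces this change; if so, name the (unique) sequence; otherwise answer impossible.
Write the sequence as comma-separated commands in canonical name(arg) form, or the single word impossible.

move(4), turn(left), move(1)

key: move(4) runs into the grid edge before its full distance
begin: x=8 y=6 heading=up
t=1 move(4) ⇒ x=8 y=9 heading=up
t=2 turn(left) ⇒ x=8 y=9 heading=left
t=3 move(1) ⇒ x=7 y=9 heading=left
no other 3-command option fits: unique.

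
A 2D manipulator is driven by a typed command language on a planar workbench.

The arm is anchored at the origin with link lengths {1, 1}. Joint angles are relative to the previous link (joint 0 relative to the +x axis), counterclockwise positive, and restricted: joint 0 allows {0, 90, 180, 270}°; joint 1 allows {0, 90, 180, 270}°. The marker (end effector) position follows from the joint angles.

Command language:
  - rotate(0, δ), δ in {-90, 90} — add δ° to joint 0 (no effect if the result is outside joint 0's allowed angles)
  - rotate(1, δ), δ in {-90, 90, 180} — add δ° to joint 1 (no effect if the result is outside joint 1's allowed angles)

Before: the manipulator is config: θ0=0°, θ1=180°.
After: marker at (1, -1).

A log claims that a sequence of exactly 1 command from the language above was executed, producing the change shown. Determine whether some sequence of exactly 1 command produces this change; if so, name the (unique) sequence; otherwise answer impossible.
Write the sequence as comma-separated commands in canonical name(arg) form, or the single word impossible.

begin: config: θ0=0°, θ1=180°
step 1 (rotate(1, 90)): config: θ0=0°, θ1=270°
no rival 1-sequence matches.

rotate(1, 90)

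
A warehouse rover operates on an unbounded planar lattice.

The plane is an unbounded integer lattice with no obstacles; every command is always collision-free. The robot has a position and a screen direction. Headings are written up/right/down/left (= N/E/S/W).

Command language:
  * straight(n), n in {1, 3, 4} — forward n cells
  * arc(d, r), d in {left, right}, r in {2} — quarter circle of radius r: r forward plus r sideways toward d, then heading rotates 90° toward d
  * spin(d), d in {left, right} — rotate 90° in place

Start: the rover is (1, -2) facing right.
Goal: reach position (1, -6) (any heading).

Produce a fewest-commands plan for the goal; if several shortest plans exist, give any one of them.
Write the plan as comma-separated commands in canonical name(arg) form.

from: (1, -2) facing right
1. arc(right, 2) → (3, -4) facing down
2. arc(right, 2) → (1, -6) facing left
nothing shorter than 2 reaches the goal.

arc(right, 2), arc(right, 2)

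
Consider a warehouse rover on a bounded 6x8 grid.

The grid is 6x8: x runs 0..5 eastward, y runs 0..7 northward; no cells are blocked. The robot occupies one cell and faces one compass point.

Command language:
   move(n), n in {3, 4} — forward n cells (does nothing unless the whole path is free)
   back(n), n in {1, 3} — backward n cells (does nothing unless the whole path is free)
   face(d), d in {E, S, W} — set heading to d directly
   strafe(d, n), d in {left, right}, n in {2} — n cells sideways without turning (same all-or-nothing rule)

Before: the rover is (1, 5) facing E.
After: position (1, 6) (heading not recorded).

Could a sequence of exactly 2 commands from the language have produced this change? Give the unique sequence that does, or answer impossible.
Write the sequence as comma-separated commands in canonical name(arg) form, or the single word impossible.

face(S), back(1)

key: order matters: swapping face(S) and back(1) lands elsewhere
initial: (1, 5) facing E
t=1 face(S) ⇒ (1, 5) facing S
t=2 back(1) ⇒ (1, 6) facing S
no other 2-command option fits: unique.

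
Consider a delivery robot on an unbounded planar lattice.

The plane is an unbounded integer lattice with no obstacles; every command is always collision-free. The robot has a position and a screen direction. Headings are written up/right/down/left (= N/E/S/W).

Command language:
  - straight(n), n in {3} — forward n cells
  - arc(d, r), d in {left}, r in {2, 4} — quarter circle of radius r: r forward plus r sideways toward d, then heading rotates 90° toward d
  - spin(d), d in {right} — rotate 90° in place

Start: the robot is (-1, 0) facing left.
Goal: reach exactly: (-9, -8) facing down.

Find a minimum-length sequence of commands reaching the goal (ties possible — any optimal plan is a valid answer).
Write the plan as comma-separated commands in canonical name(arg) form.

begin: (-1, 0) facing left
[1] after arc(left, 4): (-5, -4) facing down
[2] after spin(right): (-5, -4) facing left
[3] after arc(left, 4): (-9, -8) facing down
nothing shorter than 3 reaches the goal.

arc(left, 4), spin(right), arc(left, 4)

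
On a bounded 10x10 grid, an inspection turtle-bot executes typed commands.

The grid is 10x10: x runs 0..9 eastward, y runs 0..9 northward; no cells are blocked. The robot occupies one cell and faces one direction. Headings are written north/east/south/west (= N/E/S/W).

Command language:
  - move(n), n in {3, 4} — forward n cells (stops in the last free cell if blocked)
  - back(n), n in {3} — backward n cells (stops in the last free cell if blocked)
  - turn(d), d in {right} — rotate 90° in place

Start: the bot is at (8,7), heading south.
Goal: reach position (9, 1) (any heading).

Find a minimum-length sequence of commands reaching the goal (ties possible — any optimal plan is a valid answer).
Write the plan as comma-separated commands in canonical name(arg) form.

move(3), move(3), turn(right), back(3)

begin: at (8,7), heading south
1. move(3) → at (8,4), heading south
2. move(3) → at (8,1), heading south
3. turn(right) → at (8,1), heading west
4. back(3) → at (9,1), heading west
no 3-step plan works, so 4 is optimal.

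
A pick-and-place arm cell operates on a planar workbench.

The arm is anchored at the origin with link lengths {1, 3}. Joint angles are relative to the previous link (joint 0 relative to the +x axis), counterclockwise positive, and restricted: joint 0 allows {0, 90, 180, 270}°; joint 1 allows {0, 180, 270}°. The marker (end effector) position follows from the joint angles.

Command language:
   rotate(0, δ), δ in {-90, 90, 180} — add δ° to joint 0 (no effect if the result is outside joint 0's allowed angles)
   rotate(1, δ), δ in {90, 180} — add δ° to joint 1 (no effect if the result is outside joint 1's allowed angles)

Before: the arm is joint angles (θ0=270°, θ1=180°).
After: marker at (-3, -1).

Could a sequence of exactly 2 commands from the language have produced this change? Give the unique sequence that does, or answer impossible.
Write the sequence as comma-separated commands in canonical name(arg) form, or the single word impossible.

rotate(1, 90), rotate(1, 180)

key: running rotate(1, 180) before rotate(1, 90) would end elsewhere — order is forced
begin: joint angles (θ0=270°, θ1=180°)
t=1 rotate(1, 90) ⇒ joint angles (θ0=270°, θ1=270°)
t=2 rotate(1, 180) ⇒ joint angles (θ0=270°, θ1=270°)
no other 2-command option fits: unique.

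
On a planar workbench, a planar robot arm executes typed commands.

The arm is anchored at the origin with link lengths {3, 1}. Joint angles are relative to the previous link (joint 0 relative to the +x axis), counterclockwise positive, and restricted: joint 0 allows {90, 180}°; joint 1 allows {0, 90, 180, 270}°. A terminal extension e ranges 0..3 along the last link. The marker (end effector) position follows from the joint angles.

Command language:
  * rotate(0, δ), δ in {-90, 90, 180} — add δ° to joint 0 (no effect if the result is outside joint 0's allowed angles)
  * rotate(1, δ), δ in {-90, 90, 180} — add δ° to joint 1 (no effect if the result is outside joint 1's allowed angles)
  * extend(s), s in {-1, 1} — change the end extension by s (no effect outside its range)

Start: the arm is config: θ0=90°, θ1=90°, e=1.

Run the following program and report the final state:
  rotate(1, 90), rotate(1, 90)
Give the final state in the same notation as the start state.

initial: config: θ0=90°, θ1=90°, e=1
1. rotate(1, 90) → config: θ0=90°, θ1=180°, e=1
2. rotate(1, 90) → config: θ0=90°, θ1=270°, e=1

config: θ0=90°, θ1=270°, e=1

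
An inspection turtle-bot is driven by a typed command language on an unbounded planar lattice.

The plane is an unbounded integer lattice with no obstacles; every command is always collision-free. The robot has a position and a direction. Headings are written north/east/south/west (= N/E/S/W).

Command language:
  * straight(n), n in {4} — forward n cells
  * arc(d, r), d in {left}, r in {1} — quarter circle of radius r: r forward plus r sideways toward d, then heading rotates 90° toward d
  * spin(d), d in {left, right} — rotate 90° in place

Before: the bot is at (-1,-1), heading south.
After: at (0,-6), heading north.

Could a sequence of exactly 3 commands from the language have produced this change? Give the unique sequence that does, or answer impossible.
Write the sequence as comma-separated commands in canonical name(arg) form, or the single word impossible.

straight(4), arc(left, 1), spin(left)

key: position moved to (0,-6) AND the heading swung to N — translation plus rotation needed
from: at (-1,-1), heading south
t=1 straight(4) ⇒ at (-1,-5), heading south
t=2 arc(left, 1) ⇒ at (0,-6), heading east
t=3 spin(left) ⇒ at (0,-6), heading north
no other 3-command option fits: unique.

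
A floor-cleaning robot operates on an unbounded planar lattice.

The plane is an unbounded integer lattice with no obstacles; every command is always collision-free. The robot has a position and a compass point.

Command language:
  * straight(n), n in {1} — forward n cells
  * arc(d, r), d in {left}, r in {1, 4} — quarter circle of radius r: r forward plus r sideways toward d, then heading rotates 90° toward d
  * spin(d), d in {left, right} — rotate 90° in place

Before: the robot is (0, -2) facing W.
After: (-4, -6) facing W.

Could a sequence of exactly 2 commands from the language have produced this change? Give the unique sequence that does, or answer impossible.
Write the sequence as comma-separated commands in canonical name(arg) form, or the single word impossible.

key: order matters: swapping arc(left, 4) and spin(right) lands elsewhere
begin: (0, -2) facing W
1. arc(left, 4) → (-4, -6) facing S
2. spin(right) → (-4, -6) facing W
no other 2-command option fits: unique.

arc(left, 4), spin(right)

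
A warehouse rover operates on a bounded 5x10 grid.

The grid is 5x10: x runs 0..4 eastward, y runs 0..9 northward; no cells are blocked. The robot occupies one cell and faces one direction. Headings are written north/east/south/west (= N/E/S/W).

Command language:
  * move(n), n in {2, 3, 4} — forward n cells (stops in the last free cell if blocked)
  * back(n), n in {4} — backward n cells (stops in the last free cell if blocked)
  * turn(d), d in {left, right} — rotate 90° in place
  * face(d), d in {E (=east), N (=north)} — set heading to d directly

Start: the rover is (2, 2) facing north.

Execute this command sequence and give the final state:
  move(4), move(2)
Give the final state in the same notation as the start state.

(2, 8) facing north

begin: (2, 2) facing north
1. move(4) → (2, 6) facing north
2. move(2) → (2, 8) facing north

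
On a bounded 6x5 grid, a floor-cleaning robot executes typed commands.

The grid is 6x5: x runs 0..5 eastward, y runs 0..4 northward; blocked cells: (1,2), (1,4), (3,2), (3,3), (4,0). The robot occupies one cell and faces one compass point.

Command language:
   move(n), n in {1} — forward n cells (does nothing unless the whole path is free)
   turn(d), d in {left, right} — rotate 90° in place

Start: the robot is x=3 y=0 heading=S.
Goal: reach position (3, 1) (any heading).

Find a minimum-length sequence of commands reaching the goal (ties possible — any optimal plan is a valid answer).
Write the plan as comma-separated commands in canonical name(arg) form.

initial: x=3 y=0 heading=S
step 1 (turn(left)): x=3 y=0 heading=E
step 2 (turn(left)): x=3 y=0 heading=N
step 3 (move(1)): x=3 y=1 heading=N
shorter routes all fall short; 3 is best.

turn(left), turn(left), move(1)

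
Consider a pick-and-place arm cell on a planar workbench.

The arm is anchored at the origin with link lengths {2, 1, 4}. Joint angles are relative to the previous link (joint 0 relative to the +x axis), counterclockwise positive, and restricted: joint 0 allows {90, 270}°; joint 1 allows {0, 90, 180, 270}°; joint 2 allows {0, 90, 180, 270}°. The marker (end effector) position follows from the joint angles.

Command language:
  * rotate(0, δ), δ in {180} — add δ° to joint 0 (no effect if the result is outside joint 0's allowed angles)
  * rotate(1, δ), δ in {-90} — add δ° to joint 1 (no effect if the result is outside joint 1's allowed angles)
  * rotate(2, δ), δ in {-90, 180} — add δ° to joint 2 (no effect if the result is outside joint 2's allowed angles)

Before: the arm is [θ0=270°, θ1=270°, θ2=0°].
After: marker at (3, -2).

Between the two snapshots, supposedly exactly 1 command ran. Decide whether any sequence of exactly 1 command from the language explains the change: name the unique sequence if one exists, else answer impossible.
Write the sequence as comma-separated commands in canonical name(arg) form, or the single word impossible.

t0: [θ0=270°, θ1=270°, θ2=0°]
step 1 (rotate(2, 180)): [θ0=270°, θ1=270°, θ2=180°]
uniquely the one of 4 1-step routes that fits.

rotate(2, 180)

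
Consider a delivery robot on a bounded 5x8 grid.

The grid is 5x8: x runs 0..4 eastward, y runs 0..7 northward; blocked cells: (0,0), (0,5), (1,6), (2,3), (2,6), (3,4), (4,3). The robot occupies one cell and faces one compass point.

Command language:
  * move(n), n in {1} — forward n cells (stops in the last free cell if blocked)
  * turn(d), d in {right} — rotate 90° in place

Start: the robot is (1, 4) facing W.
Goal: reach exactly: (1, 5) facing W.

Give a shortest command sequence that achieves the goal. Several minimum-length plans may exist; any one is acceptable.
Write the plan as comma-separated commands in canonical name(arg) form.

turn(right), move(1), turn(right), turn(right), turn(right)

begin: (1, 4) facing W
step 1 (turn(right)): (1, 4) facing N
step 2 (move(1)): (1, 5) facing N
step 3 (turn(right)): (1, 5) facing E
step 4 (turn(right)): (1, 5) facing S
step 5 (turn(right)): (1, 5) facing W
nothing shorter than 5 reaches the goal.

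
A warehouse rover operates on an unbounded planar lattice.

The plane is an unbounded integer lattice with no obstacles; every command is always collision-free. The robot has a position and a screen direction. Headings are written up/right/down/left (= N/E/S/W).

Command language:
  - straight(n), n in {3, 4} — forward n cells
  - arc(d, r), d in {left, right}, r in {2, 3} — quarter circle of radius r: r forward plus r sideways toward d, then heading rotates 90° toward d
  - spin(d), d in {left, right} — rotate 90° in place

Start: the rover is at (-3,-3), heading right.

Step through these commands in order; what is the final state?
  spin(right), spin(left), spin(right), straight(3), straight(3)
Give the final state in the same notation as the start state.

from: at (-3,-3), heading right
step 1 (spin(right)): at (-3,-3), heading down
step 2 (spin(left)): at (-3,-3), heading right
step 3 (spin(right)): at (-3,-3), heading down
step 4 (straight(3)): at (-3,-6), heading down
step 5 (straight(3)): at (-3,-9), heading down

at (-3,-9), heading down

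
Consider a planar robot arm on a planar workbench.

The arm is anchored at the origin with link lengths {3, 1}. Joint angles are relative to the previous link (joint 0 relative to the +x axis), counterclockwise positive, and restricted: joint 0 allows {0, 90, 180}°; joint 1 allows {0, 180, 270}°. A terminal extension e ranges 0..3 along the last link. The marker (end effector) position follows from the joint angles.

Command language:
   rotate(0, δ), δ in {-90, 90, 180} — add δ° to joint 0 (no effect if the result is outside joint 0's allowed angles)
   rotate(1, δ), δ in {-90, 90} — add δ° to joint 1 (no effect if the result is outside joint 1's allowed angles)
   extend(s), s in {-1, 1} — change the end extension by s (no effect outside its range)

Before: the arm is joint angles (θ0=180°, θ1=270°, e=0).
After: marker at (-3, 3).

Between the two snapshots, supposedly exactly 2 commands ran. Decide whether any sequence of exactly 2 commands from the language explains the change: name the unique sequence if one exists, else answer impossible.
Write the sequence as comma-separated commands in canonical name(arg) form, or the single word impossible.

extend(1), extend(1)

from: joint angles (θ0=180°, θ1=270°, e=0)
1. extend(1) → joint angles (θ0=180°, θ1=270°, e=1)
2. extend(1) → joint angles (θ0=180°, θ1=270°, e=2)
no other 2-command option fits: unique.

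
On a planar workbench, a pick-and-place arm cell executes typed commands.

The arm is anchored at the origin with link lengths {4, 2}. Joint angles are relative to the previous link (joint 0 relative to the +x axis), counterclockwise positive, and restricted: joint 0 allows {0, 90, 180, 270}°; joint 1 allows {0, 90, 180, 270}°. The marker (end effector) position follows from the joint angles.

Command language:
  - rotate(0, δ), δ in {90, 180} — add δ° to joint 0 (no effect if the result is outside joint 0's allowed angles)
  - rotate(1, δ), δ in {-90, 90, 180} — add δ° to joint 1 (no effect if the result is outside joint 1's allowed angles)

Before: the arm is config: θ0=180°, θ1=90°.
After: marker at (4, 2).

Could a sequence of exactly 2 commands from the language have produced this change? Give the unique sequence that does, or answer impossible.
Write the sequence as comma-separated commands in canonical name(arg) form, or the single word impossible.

rotate(0, 90), rotate(0, 90)

t0: config: θ0=180°, θ1=90°
step 1 (rotate(0, 90)): config: θ0=270°, θ1=90°
step 2 (rotate(0, 90)): config: θ0=0°, θ1=90°
no other 2-command option fits: unique.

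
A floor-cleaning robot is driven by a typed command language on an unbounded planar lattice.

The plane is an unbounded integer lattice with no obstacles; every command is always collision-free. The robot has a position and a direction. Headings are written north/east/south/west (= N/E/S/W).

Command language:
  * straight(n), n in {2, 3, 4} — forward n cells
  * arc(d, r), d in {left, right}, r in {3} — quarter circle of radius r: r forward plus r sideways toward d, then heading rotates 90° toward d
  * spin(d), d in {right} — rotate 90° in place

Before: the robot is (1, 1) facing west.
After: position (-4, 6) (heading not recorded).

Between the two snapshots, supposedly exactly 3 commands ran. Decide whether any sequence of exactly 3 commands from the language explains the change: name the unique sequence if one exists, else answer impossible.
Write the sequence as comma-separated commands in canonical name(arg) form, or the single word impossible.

straight(2), arc(right, 3), straight(2)

from: (1, 1) facing west
step 1 (straight(2)): (-1, 1) facing west
step 2 (arc(right, 3)): (-4, 4) facing north
step 3 (straight(2)): (-4, 6) facing north
no rival 3-sequence matches.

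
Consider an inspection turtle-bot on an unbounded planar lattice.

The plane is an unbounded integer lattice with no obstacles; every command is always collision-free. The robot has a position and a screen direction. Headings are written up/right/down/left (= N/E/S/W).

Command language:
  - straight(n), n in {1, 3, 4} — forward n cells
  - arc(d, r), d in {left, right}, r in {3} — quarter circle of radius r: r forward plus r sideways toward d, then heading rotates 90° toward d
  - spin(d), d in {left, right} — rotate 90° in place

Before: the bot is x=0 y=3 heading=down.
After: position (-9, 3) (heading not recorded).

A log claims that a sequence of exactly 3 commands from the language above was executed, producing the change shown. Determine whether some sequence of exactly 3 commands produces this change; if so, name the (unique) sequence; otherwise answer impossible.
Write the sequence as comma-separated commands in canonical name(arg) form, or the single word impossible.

initial: x=0 y=3 heading=down
[1] after arc(right, 3): x=-3 y=0 heading=left
[2] after straight(3): x=-6 y=0 heading=left
[3] after arc(right, 3): x=-9 y=3 heading=up
all 343 alternatives checked — unique.

arc(right, 3), straight(3), arc(right, 3)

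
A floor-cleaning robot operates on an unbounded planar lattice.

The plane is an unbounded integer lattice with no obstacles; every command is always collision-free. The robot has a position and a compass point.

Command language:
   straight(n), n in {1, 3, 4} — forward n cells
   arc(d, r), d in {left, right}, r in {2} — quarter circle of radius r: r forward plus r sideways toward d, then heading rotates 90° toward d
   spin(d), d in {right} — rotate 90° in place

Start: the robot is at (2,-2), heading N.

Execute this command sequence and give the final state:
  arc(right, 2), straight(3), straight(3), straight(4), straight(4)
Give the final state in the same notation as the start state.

at (18,0), heading E

from: at (2,-2), heading N
step 1 (arc(right, 2)): at (4,0), heading E
step 2 (straight(3)): at (7,0), heading E
step 3 (straight(3)): at (10,0), heading E
step 4 (straight(4)): at (14,0), heading E
step 5 (straight(4)): at (18,0), heading E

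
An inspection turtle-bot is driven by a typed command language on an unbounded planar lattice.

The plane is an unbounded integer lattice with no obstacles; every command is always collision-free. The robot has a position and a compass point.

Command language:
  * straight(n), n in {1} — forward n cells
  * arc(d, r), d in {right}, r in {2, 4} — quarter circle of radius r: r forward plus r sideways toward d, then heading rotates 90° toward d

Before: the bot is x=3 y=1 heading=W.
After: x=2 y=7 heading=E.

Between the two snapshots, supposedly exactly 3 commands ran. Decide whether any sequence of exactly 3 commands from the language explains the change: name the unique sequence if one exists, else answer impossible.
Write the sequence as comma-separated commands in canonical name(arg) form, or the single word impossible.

arc(right, 4), arc(right, 2), straight(1)

key: order matters: swapping arc(right, 4) and straight(1) lands elsewhere
t0: x=3 y=1 heading=W
[1] after arc(right, 4): x=-1 y=5 heading=N
[2] after arc(right, 2): x=1 y=7 heading=E
[3] after straight(1): x=2 y=7 heading=E
no other 3-command option fits: unique.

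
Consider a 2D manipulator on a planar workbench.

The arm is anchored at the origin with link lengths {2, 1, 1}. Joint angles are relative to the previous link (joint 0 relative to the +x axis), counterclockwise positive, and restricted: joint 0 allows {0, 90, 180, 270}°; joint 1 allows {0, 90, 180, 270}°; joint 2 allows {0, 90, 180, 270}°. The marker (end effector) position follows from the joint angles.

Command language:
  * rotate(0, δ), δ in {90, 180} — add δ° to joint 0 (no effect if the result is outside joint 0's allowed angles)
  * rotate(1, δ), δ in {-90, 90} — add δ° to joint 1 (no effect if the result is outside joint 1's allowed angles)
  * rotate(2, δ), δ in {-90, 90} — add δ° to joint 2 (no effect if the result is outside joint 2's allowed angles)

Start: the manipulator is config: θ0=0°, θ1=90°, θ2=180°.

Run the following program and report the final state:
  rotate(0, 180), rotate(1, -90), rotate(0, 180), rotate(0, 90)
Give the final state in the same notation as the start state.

config: θ0=90°, θ1=0°, θ2=180°

begin: config: θ0=0°, θ1=90°, θ2=180°
step 1 (rotate(0, 180)): config: θ0=180°, θ1=90°, θ2=180°
step 2 (rotate(1, -90)): config: θ0=180°, θ1=0°, θ2=180°
step 3 (rotate(0, 180)): config: θ0=0°, θ1=0°, θ2=180°
step 4 (rotate(0, 90)): config: θ0=90°, θ1=0°, θ2=180°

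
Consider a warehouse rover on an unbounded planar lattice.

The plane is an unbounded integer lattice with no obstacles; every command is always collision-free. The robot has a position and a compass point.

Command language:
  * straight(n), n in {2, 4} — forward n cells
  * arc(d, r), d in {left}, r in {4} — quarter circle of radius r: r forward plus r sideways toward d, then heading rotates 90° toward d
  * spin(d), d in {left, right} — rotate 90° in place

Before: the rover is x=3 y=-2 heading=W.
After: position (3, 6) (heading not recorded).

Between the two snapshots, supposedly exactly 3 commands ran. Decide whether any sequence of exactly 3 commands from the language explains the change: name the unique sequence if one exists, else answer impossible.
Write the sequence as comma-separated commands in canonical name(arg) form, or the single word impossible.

spin(right), straight(4), straight(4)

key: order matters: swapping spin(right) and straight(4) lands elsewhere
t0: x=3 y=-2 heading=W
[1] after spin(right): x=3 y=-2 heading=N
[2] after straight(4): x=3 y=2 heading=N
[3] after straight(4): x=3 y=6 heading=N
no rival 3-sequence matches.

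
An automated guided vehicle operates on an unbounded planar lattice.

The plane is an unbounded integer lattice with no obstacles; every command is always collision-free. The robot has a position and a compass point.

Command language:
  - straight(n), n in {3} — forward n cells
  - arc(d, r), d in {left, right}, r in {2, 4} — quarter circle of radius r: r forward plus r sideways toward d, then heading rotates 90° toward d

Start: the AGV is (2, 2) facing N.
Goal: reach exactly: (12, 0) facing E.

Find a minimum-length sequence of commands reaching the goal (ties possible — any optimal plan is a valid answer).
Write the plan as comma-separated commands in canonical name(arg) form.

initial: (2, 2) facing N
step 1 (arc(right, 4)): (6, 6) facing E
step 2 (arc(right, 2)): (8, 4) facing S
step 3 (arc(left, 4)): (12, 0) facing E
shorter routes all fall short; 3 is best.

arc(right, 4), arc(right, 2), arc(left, 4)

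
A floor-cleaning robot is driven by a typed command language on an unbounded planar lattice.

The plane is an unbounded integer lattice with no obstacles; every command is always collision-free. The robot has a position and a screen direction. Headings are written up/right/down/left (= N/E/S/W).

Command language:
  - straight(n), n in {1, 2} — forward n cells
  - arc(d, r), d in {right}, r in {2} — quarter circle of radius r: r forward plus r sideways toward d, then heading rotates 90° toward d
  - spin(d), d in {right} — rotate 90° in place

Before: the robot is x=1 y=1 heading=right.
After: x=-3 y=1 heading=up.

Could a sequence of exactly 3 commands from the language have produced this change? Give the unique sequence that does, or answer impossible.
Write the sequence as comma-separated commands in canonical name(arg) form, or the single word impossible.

spin(right), arc(right, 2), arc(right, 2)

key: position moved to (-3,1) AND the heading swung to N — translation plus rotation needed
t0: x=1 y=1 heading=right
step 1 (spin(right)): x=1 y=1 heading=down
step 2 (arc(right, 2)): x=-1 y=-1 heading=left
step 3 (arc(right, 2)): x=-3 y=1 heading=up
uniquely the one of 64 3-step routes that fits.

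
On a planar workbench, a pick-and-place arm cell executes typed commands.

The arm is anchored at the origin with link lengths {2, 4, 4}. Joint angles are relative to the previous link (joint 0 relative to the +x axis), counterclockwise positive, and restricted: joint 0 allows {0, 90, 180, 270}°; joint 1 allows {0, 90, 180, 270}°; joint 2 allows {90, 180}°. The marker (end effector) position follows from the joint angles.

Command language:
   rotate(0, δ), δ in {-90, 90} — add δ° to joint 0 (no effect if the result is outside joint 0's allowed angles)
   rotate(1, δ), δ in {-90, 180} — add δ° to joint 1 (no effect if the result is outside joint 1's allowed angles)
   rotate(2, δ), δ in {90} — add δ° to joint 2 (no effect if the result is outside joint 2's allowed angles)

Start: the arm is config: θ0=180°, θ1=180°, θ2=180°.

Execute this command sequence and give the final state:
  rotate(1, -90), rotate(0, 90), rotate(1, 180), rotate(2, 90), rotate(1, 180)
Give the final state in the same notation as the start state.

config: θ0=270°, θ1=90°, θ2=180°

from: config: θ0=180°, θ1=180°, θ2=180°
t=1 rotate(1, -90) ⇒ config: θ0=180°, θ1=90°, θ2=180°
t=2 rotate(0, 90) ⇒ config: θ0=270°, θ1=90°, θ2=180°
t=3 rotate(1, 180) ⇒ config: θ0=270°, θ1=270°, θ2=180°
t=4 rotate(2, 90) ⇒ config: θ0=270°, θ1=270°, θ2=180°
t=5 rotate(1, 180) ⇒ config: θ0=270°, θ1=90°, θ2=180°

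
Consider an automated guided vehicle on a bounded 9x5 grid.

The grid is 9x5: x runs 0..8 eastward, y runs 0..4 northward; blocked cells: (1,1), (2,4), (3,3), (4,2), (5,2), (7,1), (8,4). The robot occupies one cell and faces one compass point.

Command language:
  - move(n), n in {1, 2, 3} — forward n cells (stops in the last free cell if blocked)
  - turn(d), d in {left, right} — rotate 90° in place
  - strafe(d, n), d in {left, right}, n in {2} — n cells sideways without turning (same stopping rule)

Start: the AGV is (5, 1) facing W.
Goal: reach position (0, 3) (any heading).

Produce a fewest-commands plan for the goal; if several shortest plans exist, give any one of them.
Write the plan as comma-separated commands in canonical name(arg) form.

from: (5, 1) facing W
1. move(3) → (2, 1) facing W
2. strafe(right, 2) → (2, 3) facing W
3. move(2) → (0, 3) facing W
minimal: 3 command(s), checked below 3.

move(3), strafe(right, 2), move(2)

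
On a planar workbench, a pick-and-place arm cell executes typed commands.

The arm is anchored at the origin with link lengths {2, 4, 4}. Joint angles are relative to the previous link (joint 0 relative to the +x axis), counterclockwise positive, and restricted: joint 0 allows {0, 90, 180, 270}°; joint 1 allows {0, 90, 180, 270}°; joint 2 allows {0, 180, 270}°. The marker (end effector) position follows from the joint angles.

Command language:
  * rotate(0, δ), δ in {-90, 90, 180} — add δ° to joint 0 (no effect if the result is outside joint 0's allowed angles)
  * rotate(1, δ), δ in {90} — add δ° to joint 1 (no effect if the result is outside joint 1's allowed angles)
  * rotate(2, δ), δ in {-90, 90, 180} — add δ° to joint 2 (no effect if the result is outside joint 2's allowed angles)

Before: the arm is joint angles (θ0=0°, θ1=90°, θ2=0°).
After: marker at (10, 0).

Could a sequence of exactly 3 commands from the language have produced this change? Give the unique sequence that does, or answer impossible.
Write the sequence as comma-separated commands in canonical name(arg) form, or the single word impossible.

from: joint angles (θ0=0°, θ1=90°, θ2=0°)
[1] after rotate(1, 90): joint angles (θ0=0°, θ1=180°, θ2=0°)
[2] after rotate(1, 90): joint angles (θ0=0°, θ1=270°, θ2=0°)
[3] after rotate(1, 90): joint angles (θ0=0°, θ1=0°, θ2=0°)
no rival 3-sequence matches.

rotate(1, 90), rotate(1, 90), rotate(1, 90)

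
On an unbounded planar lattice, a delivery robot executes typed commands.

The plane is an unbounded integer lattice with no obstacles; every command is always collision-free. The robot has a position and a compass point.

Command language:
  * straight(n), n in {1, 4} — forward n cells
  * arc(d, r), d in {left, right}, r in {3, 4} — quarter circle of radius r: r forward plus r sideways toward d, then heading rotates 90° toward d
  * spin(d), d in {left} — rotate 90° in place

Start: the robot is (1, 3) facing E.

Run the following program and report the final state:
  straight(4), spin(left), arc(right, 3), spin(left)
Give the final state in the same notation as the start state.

from: (1, 3) facing E
[1] after straight(4): (5, 3) facing E
[2] after spin(left): (5, 3) facing N
[3] after arc(right, 3): (8, 6) facing E
[4] after spin(left): (8, 6) facing N

(8, 6) facing N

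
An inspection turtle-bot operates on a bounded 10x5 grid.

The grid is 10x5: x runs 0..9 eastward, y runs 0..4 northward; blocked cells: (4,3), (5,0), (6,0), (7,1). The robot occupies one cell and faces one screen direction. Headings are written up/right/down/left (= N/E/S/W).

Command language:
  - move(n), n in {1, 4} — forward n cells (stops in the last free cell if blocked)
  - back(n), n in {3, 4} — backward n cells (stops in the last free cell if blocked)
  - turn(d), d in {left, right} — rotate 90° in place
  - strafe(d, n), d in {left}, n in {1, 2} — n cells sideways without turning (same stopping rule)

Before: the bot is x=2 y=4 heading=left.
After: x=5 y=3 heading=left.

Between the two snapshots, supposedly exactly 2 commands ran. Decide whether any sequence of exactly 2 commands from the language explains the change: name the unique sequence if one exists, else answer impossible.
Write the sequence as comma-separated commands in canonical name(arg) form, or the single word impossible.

key: heading stays W — no command in the sequence turns
begin: x=2 y=4 heading=left
[1] after back(3): x=5 y=4 heading=left
[2] after strafe(left, 1): x=5 y=3 heading=left
uniquely the one of 64 2-step routes that fits.

back(3), strafe(left, 1)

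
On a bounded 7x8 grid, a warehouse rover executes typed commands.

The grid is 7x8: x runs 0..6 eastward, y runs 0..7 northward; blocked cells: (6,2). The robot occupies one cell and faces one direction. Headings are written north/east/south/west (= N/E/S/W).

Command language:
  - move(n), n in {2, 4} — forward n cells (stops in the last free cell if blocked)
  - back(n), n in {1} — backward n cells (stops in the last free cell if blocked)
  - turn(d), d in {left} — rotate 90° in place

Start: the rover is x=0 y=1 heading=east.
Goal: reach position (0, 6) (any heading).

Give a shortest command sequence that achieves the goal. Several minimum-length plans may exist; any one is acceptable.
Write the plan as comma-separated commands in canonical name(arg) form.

initial: x=0 y=1 heading=east
t=1 turn(left) ⇒ x=0 y=1 heading=north
t=2 back(1) ⇒ x=0 y=0 heading=north
t=3 move(2) ⇒ x=0 y=2 heading=north
t=4 move(4) ⇒ x=0 y=6 heading=north
nothing shorter than 4 reaches the goal.

turn(left), back(1), move(2), move(4)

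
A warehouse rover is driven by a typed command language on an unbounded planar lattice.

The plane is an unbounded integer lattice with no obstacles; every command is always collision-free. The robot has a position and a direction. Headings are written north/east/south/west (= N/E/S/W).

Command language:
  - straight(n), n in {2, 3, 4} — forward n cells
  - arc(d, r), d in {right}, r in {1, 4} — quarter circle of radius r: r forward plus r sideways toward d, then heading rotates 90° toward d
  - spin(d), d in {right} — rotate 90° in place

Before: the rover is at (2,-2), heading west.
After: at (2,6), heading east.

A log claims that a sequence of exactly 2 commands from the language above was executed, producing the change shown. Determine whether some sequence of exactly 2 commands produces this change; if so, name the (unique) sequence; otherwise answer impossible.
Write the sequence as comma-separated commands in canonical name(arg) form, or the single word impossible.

arc(right, 4), arc(right, 4)

key: cell and facing (now E) both changed — the 2 commands mix motion and turning
begin: at (2,-2), heading west
[1] after arc(right, 4): at (-2,2), heading north
[2] after arc(right, 4): at (2,6), heading east
no rival 2-sequence matches.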